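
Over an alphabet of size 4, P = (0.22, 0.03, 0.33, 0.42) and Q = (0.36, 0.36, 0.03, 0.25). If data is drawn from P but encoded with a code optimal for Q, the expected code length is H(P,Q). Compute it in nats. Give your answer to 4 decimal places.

1.9948 nats

H(P,Q) = −Σ p·ln q.
  −0.22·ln(0.36) = 0.22476
  −0.03·ln(0.36) = 0.03065
  −0.33·ln(0.03) = 1.15716
  −0.42·ln(0.25) = 0.58224
H(P,Q) = 1.9948 nats.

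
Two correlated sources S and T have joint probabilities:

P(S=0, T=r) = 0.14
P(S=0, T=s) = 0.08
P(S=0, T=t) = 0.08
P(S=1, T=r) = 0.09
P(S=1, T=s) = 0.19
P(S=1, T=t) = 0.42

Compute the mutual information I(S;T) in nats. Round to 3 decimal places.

0.073 nats

Marginals: p(S) = (0.3000, 0.7000), p(T) = (0.2300, 0.2700, 0.5000).
I(S;T) = Σ p(x,y)·ln[p(x,y)/(p(x)p(y))].
  (0,r): 0.14·ln(2.0290) = 0.0991
  (0,s): 0.08·ln(0.9877) = -0.0010
  (0,t): 0.08·ln(0.5333) = -0.0503
  (1,r): 0.09·ln(0.5590) = -0.0523
  (1,s): 0.19·ln(1.0053) = 0.0010
  (1,t): 0.42·ln(1.2000) = 0.0766
Sum = 0.073 nats.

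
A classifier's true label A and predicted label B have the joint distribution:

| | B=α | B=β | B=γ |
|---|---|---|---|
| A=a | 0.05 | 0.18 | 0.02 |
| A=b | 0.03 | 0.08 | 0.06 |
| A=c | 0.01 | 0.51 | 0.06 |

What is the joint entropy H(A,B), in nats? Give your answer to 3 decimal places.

H(A,B) = −Σ p(x,y)·ln p(x,y) over all 9 cells.
  cell (a,α): −0.05·ln0.05 = 0.1498
  cell (a,β): −0.18·ln0.18 = 0.3087
  cell (a,γ): −0.02·ln0.02 = 0.0782
  cell (b,α): −0.03·ln0.03 = 0.1052
  cell (b,β): −0.08·ln0.08 = 0.2021
  cell (b,γ): −0.06·ln0.06 = 0.1688
  cell (c,α): −0.01·ln0.01 = 0.0461
  cell (c,β): −0.51·ln0.51 = 0.3434
  cell (c,γ): −0.06·ln0.06 = 0.1688
Sum = 1.571 nats.

1.571 nats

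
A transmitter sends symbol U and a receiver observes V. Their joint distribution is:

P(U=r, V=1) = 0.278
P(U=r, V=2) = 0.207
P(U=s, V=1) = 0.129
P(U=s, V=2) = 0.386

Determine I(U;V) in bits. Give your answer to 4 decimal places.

0.0792 bits

Marginals: p(U) = (0.4850, 0.5150), p(V) = (0.4070, 0.5930).
I(U;V) = Σ p(x,y)·log₂[p(x,y)/(p(x)p(y))].
  (r,1): 0.278·log₂(1.4083) = 0.13733
  (r,2): 0.207·log₂(0.7197) = -0.09821
  (s,1): 0.129·log₂(0.6154) = -0.09034
  (s,2): 0.386·log₂(1.2639) = 0.13044
Sum = 0.0792 bits.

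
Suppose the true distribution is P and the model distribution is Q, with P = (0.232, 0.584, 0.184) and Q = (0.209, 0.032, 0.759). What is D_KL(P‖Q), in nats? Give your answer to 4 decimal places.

D(P‖Q) = Σ p·ln(p/q).
  0.232·ln(0.232/0.209) = 0.02422
  0.584·ln(0.584/0.032) = 1.69603
  0.184·ln(0.184/0.759) = -0.26074
D(P‖Q) = 1.4595 nats.

1.4595 nats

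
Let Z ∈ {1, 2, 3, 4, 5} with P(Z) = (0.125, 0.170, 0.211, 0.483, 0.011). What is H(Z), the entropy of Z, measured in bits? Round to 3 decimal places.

1.862 bits

H(Z) = −Σ p·log₂ p.
  −(0.125)·log₂(0.125) = 0.3750
  −(0.170)·log₂(0.170) = 0.4346
  −(0.211)·log₂(0.211) = 0.4736
  −(0.483)·log₂(0.483) = 0.5071
  −(0.011)·log₂(0.011) = 0.0716
Sum: 0.3750 + 0.4346 + 0.4736 + 0.5071 + 0.0716 = 1.862 bits.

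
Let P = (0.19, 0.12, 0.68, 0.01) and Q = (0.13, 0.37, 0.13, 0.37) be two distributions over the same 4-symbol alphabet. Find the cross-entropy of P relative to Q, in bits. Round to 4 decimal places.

2.7472 bits

H(P,Q) = −Σ p·log₂ q.
  −0.19·log₂(0.13) = 0.55925
  −0.12·log₂(0.37) = 0.17213
  −0.68·log₂(0.13) = 2.00152
  −0.01·log₂(0.37) = 0.01434
H(P,Q) = 2.7472 bits.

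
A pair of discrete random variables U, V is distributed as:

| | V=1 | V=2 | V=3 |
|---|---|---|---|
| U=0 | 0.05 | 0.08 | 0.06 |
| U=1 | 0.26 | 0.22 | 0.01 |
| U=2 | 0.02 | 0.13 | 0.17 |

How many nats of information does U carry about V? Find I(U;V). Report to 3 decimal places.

Marginals: p(U) = (0.1900, 0.4900, 0.3200), p(V) = (0.3300, 0.4300, 0.2400).
I(U;V) = H(U) + H(V) − H(U,V).
H(U) = 1.0297, H(V) = 1.0713, H(U,V) = 1.8948.
I(U;V) = 1.0297 + 1.0713 − 1.8948 = 0.206 nats.

0.206 nats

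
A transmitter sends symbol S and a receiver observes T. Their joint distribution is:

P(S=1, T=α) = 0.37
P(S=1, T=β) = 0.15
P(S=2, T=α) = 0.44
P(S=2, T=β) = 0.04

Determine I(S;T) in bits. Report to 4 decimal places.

Marginals: p(S) = (0.5200, 0.4800), p(T) = (0.8100, 0.1900).
I(S;T) = Σ p(x,y)·log₂[p(x,y)/(p(x)p(y))].
  (1,α): 0.37·log₂(0.8784) = -0.06918
  (1,β): 0.15·log₂(1.5182) = 0.09036
  (2,α): 0.44·log₂(1.1317) = 0.07853
  (2,β): 0.04·log₂(0.4386) = -0.04756
Sum = 0.0521 bits.

0.0521 bits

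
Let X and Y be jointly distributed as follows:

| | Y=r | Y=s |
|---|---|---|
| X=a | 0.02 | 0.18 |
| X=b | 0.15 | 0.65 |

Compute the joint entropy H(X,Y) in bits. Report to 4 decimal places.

1.3727 bits

H(X,Y) = −Σ p(x,y)·log₂ p(x,y) over all 4 cells.
  cell (a,r): −0.02·log₂0.02 = 0.11288
  cell (a,s): −0.18·log₂0.18 = 0.44531
  cell (b,r): −0.15·log₂0.15 = 0.41054
  cell (b,s): −0.65·log₂0.65 = 0.40397
Sum = 1.3727 bits.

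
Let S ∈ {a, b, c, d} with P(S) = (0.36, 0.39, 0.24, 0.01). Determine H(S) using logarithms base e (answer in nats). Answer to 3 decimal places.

H(S) = −Σ p·ln p.
  −(0.36)·ln(0.36) = 0.3678
  −(0.39)·ln(0.39) = 0.3672
  −(0.24)·ln(0.24) = 0.3425
  −(0.01)·ln(0.01) = 0.0461
Sum: 0.3678 + 0.3672 + 0.3425 + 0.0461 = 1.124 nats.

1.124 nats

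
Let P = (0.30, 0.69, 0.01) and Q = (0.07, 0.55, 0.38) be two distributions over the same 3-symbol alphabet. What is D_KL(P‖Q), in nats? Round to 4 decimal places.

0.5567 nats

D(P‖Q) = Σ p·ln(p/q).
  0.30·ln(0.30/0.07) = 0.43659
  0.69·ln(0.69/0.55) = 0.15647
  0.01·ln(0.01/0.38) = -0.03638
D(P‖Q) = 0.5567 nats.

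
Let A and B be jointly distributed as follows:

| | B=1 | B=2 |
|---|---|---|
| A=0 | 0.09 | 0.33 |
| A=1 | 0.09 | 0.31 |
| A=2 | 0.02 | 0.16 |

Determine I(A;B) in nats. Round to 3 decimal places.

Marginals: p(A) = (0.4200, 0.4000, 0.1800), p(B) = (0.2000, 0.8000).
I(A;B) = H(A) + H(B) − H(A,B).
H(A) = 1.0395, H(B) = 0.5004, H(A,B) = 1.5338.
I(A;B) = 1.0395 + 0.5004 − 1.5338 = 0.006 nats.

0.006 nats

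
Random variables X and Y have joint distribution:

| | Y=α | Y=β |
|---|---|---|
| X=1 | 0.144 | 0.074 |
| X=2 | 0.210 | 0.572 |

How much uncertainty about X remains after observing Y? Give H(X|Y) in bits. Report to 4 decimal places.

0.6768 bits

Marginals: p(X) = (0.2180, 0.7820), p(Y) = (0.3540, 0.6460).
H(X|Y) = Σ p(Y) · H(X|Y=·).
  Y=α: p=0.3540, H(X|Y=α) = 0.9748
  Y=β: p=0.6460, H(X|Y=β) = 0.5135
Weighted sum = 0.6768 bits.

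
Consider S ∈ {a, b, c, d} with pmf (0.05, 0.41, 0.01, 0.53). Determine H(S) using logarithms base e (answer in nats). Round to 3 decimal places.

H(S) = −Σ p·ln p.
  −(0.05)·ln(0.05) = 0.1498
  −(0.41)·ln(0.41) = 0.3656
  −(0.01)·ln(0.01) = 0.0461
  −(0.53)·ln(0.53) = 0.3365
Sum: 0.1498 + 0.3656 + 0.0461 + 0.3365 = 0.898 nats.

0.898 nats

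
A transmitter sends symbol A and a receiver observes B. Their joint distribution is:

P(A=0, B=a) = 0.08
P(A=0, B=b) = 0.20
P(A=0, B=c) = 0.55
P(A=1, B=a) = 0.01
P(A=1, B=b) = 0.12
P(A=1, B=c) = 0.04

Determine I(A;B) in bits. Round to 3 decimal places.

Marginals: p(A) = (0.8300, 0.1700), p(B) = (0.0900, 0.3200, 0.5900).
I(A;B) = Σ p(x,y)·log₂[p(x,y)/(p(x)p(y))].
  (0,a): 0.08·log₂(1.0710) = 0.0079
  (0,b): 0.20·log₂(0.7530) = -0.0819
  (0,c): 0.55·log₂(1.1231) = 0.0921
  (1,a): 0.01·log₂(0.6536) = -0.0061
  (1,b): 0.12·log₂(2.2059) = 0.1370
  (1,c): 0.04·log₂(0.3988) = -0.0530
Sum = 0.096 bits.

0.096 bits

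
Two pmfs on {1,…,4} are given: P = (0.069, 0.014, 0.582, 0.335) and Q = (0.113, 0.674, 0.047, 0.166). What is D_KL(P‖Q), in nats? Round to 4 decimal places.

D(P‖Q) = Σ p·ln(p/q).
  0.069·ln(0.069/0.113) = -0.03404
  0.014·ln(0.014/0.674) = -0.05424
  0.582·ln(0.582/0.047) = 1.46450
  0.335·ln(0.335/0.166) = 0.23522
D(P‖Q) = 1.6114 nats.

1.6114 nats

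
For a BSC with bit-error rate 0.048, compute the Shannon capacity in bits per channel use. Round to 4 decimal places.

0.7222 bits

Binary symmetric channel: C = 1 − h₂(ε) where h₂ is the binary entropy function.
h₂(0.048) = −0.048·log₂0.048 − 0.952·log₂0.952 = 0.2778.
C = 1 − 0.2778 = 0.7222 bits per channel use.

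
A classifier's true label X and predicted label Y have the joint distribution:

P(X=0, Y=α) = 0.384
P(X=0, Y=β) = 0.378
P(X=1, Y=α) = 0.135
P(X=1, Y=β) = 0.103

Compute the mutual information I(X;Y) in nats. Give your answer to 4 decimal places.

Marginals: p(X) = (0.7620, 0.2380), p(Y) = (0.5190, 0.4810).
I(X;Y) = Σ p(x,y)·ln[p(x,y)/(p(x)p(y))].
  (0,α): 0.384·ln(0.9710) = -0.01131
  (0,β): 0.378·ln(1.0313) = 0.01166
  (1,α): 0.135·ln(1.0929) = 0.01200
  (1,β): 0.103·ln(0.8997) = -0.01088
Sum = 0.0015 nats.

0.0015 nats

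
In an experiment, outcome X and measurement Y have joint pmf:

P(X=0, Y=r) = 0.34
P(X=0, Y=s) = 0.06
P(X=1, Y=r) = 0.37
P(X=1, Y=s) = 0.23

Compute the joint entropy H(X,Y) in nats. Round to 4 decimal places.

1.2415 nats

H(X,Y) = −Σ p(x,y)·ln p(x,y) over all 4 cells.
  cell (0,r): −0.34·ln0.34 = 0.36680
  cell (0,s): −0.06·ln0.06 = 0.16880
  cell (1,r): −0.37·ln0.37 = 0.36787
  cell (1,s): −0.23·ln0.23 = 0.33803
Sum = 1.2415 nats.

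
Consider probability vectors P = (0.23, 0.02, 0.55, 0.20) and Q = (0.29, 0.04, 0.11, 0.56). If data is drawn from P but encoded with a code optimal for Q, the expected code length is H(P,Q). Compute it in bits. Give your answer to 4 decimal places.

2.4224 bits

H(P,Q) = −Σ p·log₂ q.
  −0.23·log₂(0.29) = 0.41075
  −0.02·log₂(0.04) = 0.09288
  −0.55·log₂(0.11) = 1.75143
  −0.20·log₂(0.56) = 0.16730
H(P,Q) = 2.4224 bits.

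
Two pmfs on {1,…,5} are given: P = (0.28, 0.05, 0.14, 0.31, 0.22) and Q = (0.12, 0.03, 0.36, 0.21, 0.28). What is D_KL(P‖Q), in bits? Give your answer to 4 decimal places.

0.2860 bits

D(P‖Q) = Σ p·log₂(p/q).
  0.28·log₂(0.28/0.12) = 0.34227
  0.05·log₂(0.05/0.03) = 0.03685
  0.14·log₂(0.14/0.36) = -0.19076
  0.31·log₂(0.31/0.21) = 0.17418
  0.22·log₂(0.22/0.28) = -0.07654
D(P‖Q) = 0.2860 bits.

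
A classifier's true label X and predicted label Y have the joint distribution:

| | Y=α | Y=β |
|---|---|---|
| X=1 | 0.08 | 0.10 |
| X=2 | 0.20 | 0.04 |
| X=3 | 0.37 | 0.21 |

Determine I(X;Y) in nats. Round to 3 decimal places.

Marginals: p(X) = (0.1800, 0.2400, 0.5800), p(Y) = (0.6500, 0.3500).
I(X;Y) = Σ p(x,y)·ln[p(x,y)/(p(x)p(y))].
  (1,α): 0.08·ln(0.6838) = -0.0304
  (1,β): 0.10·ln(1.5873) = 0.0462
  (2,α): 0.20·ln(1.2821) = 0.0497
  (2,β): 0.04·ln(0.4762) = -0.0297
  (3,α): 0.37·ln(0.9814) = -0.0069
  (3,β): 0.21·ln(1.0345) = 0.0071
Sum = 0.036 nats.

0.036 nats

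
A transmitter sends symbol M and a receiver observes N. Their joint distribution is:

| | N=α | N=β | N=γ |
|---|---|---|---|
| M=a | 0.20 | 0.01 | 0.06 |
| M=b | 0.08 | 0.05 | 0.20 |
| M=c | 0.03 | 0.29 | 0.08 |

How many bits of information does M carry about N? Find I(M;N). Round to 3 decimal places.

0.442 bits

Marginals: p(M) = (0.2700, 0.3300, 0.4000), p(N) = (0.3100, 0.3500, 0.3400).
I(M;N) = Σ p(x,y)·log₂[p(x,y)/(p(x)p(y))].
  (a,α): 0.20·log₂(2.3895) = 0.2513
  (a,β): 0.01·log₂(0.1058) = -0.0324
  (a,γ): 0.06·log₂(0.6536) = -0.0368
  (b,α): 0.08·log₂(0.7820) = -0.0284
  (b,β): 0.05·log₂(0.4329) = -0.0604
  (b,γ): 0.20·log₂(1.7825) = 0.1668
  (c,α): 0.03·log₂(0.2419) = -0.0614
  (c,β): 0.29·log₂(2.0714) = 0.3047
  (c,γ): 0.08·log₂(0.5882) = -0.0612
Sum = 0.442 bits.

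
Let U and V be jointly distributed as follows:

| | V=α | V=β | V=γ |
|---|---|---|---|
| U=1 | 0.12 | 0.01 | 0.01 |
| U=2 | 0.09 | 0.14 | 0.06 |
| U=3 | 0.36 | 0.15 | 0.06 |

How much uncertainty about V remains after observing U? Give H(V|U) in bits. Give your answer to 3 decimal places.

1.261 bits

Chain rule: H(V|U) = H(U,V) − H(U).
Marginals: p(U) = (0.1400, 0.2900, 0.5700), p(V) = (0.5700, 0.3000, 0.1300).
H(U,V) = 2.6379 bits; H(U) = 1.3773 bits.
H(V|U) = 2.6379 − 1.3773 = 1.261 bits.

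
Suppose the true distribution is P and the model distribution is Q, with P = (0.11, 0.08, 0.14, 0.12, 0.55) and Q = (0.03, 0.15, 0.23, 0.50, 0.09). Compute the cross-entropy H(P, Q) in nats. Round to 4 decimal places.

2.1508 nats

H(P,Q) = −Σ p·ln q.
  −0.11·ln(0.03) = 0.38572
  −0.08·ln(0.15) = 0.15177
  −0.14·ln(0.23) = 0.20575
  −0.12·ln(0.50) = 0.08318
  −0.55·ln(0.09) = 1.32437
H(P,Q) = 2.1508 nats.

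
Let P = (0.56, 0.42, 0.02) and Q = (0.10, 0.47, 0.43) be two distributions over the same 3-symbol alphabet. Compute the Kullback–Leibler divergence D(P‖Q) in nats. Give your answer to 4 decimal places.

D(P‖Q) = Σ p·ln(p/q).
  0.56·ln(0.56/0.10) = 0.96475
  0.42·ln(0.42/0.47) = -0.04724
  0.02·ln(0.02/0.43) = -0.06136
D(P‖Q) = 0.8561 nats.

0.8561 nats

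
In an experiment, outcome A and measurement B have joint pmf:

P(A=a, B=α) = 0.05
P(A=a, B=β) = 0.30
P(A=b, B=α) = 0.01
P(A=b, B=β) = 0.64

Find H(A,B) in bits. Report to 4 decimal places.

1.2157 bits

H(A,B) = −Σ p(x,y)·log₂ p(x,y) over all 4 cells.
  cell (a,α): −0.05·log₂0.05 = 0.21610
  cell (a,β): −0.30·log₂0.30 = 0.52109
  cell (b,α): −0.01·log₂0.01 = 0.06644
  cell (b,β): −0.64·log₂0.64 = 0.41207
Sum = 1.2157 bits.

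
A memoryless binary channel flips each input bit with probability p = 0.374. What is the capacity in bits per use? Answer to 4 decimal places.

Binary symmetric channel: C = 1 − h₂(ε) where h₂ is the binary entropy function.
h₂(0.374) = −0.374·log₂0.374 − 0.626·log₂0.626 = 0.9537.
C = 1 − 0.9537 = 0.0463 bits per channel use.

0.0463 bits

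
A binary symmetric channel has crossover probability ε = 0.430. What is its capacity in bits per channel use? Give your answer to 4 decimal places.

0.0142 bits

Binary symmetric channel: C = 1 − h₂(ε) where h₂ is the binary entropy function.
h₂(0.430) = −0.430·log₂0.430 − 0.570·log₂0.570 = 0.9858.
C = 1 − 0.9858 = 0.0142 bits per channel use.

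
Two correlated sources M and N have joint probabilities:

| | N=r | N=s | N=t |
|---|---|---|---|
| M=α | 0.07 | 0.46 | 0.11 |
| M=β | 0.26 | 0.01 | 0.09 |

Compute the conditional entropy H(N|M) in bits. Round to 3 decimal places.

Chain rule: H(N|M) = H(M,N) − H(M).
Marginals: p(M) = (0.6400, 0.3600), p(N) = (0.3300, 0.4700, 0.2000).
H(M,N) = 2.0186 bits; H(M) = 0.9427 bits.
H(N|M) = 2.0186 − 0.9427 = 1.076 bits.

1.076 bits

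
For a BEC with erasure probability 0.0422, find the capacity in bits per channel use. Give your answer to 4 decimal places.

0.9578 bits

Binary erasure channel: capacity C = 1 − ε.
C = 1 − 0.0422 = 0.9578 bits per channel use.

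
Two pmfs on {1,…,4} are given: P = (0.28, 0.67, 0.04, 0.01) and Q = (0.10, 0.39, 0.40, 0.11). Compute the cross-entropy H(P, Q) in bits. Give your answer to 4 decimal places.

1.9250 bits

H(P,Q) = −Σ p·log₂ q.
  −0.28·log₂(0.10) = 0.93014
  −0.67·log₂(0.39) = 0.91016
  −0.04·log₂(0.40) = 0.05288
  −0.01·log₂(0.11) = 0.03184
H(P,Q) = 1.9250 bits.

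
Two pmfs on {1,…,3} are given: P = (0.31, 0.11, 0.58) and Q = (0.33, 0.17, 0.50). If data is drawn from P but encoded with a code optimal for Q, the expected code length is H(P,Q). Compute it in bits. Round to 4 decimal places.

H(P,Q) = −Σ p·log₂ q.
  −0.31·log₂(0.33) = 0.49583
  −0.11·log₂(0.17) = 0.28120
  −0.58·log₂(0.50) = 0.58000
H(P,Q) = 1.3570 bits.

1.3570 bits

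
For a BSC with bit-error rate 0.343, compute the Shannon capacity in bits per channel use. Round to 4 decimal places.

0.0723 bits

Binary symmetric channel: C = 1 − h₂(ε) where h₂ is the binary entropy function.
h₂(0.343) = −0.343·log₂0.343 − 0.657·log₂0.657 = 0.9277.
C = 1 − 0.9277 = 0.0723 bits per channel use.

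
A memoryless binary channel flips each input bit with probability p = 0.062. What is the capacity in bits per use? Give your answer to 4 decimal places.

Binary symmetric channel: C = 1 − h₂(ε) where h₂ is the binary entropy function.
h₂(0.062) = −0.062·log₂0.062 − 0.938·log₂0.938 = 0.3353.
C = 1 − 0.3353 = 0.6647 bits per channel use.

0.6647 bits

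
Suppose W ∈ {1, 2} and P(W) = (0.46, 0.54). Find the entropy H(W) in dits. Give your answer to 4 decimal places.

0.2996 dits

H(W) = −Σ p·log₁₀ p.
  −(0.46)·log₁₀(0.46) = 0.15513
  −(0.54)·log₁₀(0.54) = 0.14451
Sum: 0.15513 + 0.14451 = 0.2996 dits.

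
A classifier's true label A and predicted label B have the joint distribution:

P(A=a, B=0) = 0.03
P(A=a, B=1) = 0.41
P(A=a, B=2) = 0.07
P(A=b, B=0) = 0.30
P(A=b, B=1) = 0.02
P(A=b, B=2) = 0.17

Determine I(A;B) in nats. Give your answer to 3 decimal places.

Marginals: p(A) = (0.5100, 0.4900), p(B) = (0.3300, 0.4300, 0.2400).
I(A;B) = H(A) + H(B) − H(A,B).
H(A) = 0.6929, H(B) = 1.0713, H(A,B) = 1.3976.
I(A;B) = 0.6929 + 1.0713 − 1.3976 = 0.367 nats.

0.367 nats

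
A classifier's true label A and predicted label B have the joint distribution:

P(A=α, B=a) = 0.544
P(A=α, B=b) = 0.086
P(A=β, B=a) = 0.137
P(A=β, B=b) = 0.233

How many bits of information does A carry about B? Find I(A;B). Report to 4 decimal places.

Marginals: p(A) = (0.6300, 0.3700), p(B) = (0.6810, 0.3190).
I(A;B) = Σ p(x,y)·log₂[p(x,y)/(p(x)p(y))].
  (α,a): 0.544·log₂(1.2680) = 0.18634
  (α,b): 0.086·log₂(0.4279) = -0.10531
  (β,a): 0.137·log₂(0.5437) = -0.12043
  (β,b): 0.233·log₂(1.9741) = 0.22861
Sum = 0.1892 bits.

0.1892 bits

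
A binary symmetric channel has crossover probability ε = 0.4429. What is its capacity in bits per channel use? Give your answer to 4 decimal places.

0.0094 bits

Binary symmetric channel: C = 1 − h₂(ε) where h₂ is the binary entropy function.
h₂(0.4429) = −0.4429·log₂0.4429 − 0.5571·log₂0.5571 = 0.9906.
C = 1 − 0.9906 = 0.0094 bits per channel use.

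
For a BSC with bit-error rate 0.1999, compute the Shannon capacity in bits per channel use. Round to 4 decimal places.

Binary symmetric channel: C = 1 − h₂(ε) where h₂ is the binary entropy function.
h₂(0.1999) = −0.1999·log₂0.1999 − 0.8001·log₂0.8001 = 0.7217.
C = 1 − 0.7217 = 0.2783 bits per channel use.

0.2783 bits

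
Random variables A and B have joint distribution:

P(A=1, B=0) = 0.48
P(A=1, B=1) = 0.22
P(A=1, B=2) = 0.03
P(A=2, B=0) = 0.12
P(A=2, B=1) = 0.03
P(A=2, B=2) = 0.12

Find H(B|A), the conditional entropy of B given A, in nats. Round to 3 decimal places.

Marginals: p(A) = (0.7300, 0.2700), p(B) = (0.6000, 0.2500, 0.1500).
H(B|A) = Σ p(A) · H(B|A=·).
  A=1: p=0.7300, H(B|A=1) = 0.7683
  A=2: p=0.2700, H(B|A=2) = 0.9650
Weighted sum = 0.821 nats.

0.821 nats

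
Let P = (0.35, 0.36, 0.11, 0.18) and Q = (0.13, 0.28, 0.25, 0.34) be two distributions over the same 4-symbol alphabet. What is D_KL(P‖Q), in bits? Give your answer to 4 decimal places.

0.3352 bits

D(P‖Q) = Σ p·log₂(p/q).
  0.35·log₂(0.35/0.13) = 0.50010
  0.36·log₂(0.36/0.28) = 0.13053
  0.11·log₂(0.11/0.25) = -0.13029
  0.18·log₂(0.18/0.34) = -0.16516
D(P‖Q) = 0.3352 bits.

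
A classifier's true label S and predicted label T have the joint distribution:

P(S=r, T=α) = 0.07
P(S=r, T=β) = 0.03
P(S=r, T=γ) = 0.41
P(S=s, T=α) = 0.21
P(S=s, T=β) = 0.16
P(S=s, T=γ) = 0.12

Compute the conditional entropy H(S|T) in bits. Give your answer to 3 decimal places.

Chain rule: H(S|T) = H(S,T) − H(T).
Marginals: p(S) = (0.5100, 0.4900), p(T) = (0.2800, 0.1900, 0.5300).
H(S,T) = 2.2106 bits; H(T) = 1.4549 bits.
H(S|T) = 2.2106 − 1.4549 = 0.756 bits.

0.756 bits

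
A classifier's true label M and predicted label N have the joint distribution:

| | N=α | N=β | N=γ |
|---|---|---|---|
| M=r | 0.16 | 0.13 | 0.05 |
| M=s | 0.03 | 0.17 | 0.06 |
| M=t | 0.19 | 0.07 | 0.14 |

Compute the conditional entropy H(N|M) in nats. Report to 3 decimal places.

0.977 nats

Marginals: p(M) = (0.3400, 0.2600, 0.4000), p(N) = (0.3800, 0.3700, 0.2500).
H(N|M) = Σ p(M) · H(N|M=·).
  M=r: p=0.3400, H(N|M=r) = 1.0042
  M=s: p=0.2600, H(N|M=s) = 0.8654
  M=t: p=0.4000, H(N|M=t) = 1.0261
Weighted sum = 0.977 nats.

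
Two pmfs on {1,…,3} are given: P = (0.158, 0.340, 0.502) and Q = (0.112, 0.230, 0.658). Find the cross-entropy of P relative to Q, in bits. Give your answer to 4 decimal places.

H(P,Q) = −Σ p·log₂ q.
  −0.158·log₂(0.112) = 0.49903
  −0.340·log₂(0.230) = 0.72090
  −0.502·log₂(0.658) = 0.30313
H(P,Q) = 1.5231 bits.

1.5231 bits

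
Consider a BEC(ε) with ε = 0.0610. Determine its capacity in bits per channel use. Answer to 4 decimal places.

Binary erasure channel: capacity C = 1 − ε.
C = 1 − 0.0610 = 0.9390 bits per channel use.

0.9390 bits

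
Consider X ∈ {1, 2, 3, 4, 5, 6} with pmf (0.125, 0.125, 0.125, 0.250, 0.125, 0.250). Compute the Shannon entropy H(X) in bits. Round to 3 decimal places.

H(X) = −Σ p·log₂ p.
  −(0.125)·log₂(0.125) = 0.3750
  −(0.125)·log₂(0.125) = 0.3750
  −(0.125)·log₂(0.125) = 0.3750
  −(0.250)·log₂(0.250) = 0.5000
  −(0.125)·log₂(0.125) = 0.3750
  −(0.250)·log₂(0.250) = 0.5000
Sum: 0.3750 + 0.3750 + 0.3750 + 0.5000 + 0.3750 + 0.5000 = 2.500 bits.

2.500 bits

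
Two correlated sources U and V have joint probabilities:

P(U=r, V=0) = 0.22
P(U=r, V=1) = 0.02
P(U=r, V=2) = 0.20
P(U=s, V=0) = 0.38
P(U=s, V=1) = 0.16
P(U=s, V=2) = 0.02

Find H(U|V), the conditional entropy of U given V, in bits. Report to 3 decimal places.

0.756 bits

Marginals: p(U) = (0.4400, 0.5600), p(V) = (0.6000, 0.1800, 0.2200).
H(U|V) = Σ p(V) · H(U|V=·).
  V=0: p=0.6000, H(U|V=0) = 0.9481
  V=1: p=0.1800, H(U|V=1) = 0.5033
  V=2: p=0.2200, H(U|V=2) = 0.4395
Weighted sum = 0.756 bits.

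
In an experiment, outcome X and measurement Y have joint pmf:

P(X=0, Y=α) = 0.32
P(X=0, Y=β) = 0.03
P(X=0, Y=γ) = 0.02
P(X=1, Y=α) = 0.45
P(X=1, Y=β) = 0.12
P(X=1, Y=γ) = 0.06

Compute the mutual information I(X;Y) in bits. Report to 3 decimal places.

0.023 bits

Marginals: p(X) = (0.3700, 0.6300), p(Y) = (0.7700, 0.1500, 0.0800).
I(X;Y) = Σ p(x,y)·log₂[p(x,y)/(p(x)p(y))].
  (0,α): 0.32·log₂(1.1232) = 0.0536
  (0,β): 0.03·log₂(0.5405) = -0.0266
  (0,γ): 0.02·log₂(0.6757) = -0.0113
  (1,α): 0.45·log₂(0.9276) = -0.0488
  (1,β): 0.12·log₂(1.2698) = 0.0414
  (1,γ): 0.06·log₂(1.1905) = 0.0151
Sum = 0.023 bits.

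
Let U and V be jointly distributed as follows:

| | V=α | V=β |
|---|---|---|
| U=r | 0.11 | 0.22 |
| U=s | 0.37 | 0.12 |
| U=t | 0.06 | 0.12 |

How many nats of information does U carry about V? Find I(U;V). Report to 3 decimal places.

0.093 nats

Marginals: p(U) = (0.3300, 0.4900, 0.1800), p(V) = (0.5400, 0.4600).
I(U;V) = Σ p(x,y)·ln[p(x,y)/(p(x)p(y))].
  (r,α): 0.11·ln(0.6173) = -0.0531
  (r,β): 0.22·ln(1.4493) = 0.0816
  (s,α): 0.37·ln(1.3983) = 0.1241
  (s,β): 0.12·ln(0.5324) = -0.0756
  (t,α): 0.06·ln(0.6173) = -0.0289
  (t,β): 0.12·ln(1.4493) = 0.0445
Sum = 0.093 nats.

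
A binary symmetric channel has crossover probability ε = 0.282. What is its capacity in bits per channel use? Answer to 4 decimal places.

Binary symmetric channel: C = 1 − h₂(ε) where h₂ is the binary entropy function.
h₂(0.282) = −0.282·log₂0.282 − 0.718·log₂0.718 = 0.8582.
C = 1 − 0.8582 = 0.1418 bits per channel use.

0.1418 bits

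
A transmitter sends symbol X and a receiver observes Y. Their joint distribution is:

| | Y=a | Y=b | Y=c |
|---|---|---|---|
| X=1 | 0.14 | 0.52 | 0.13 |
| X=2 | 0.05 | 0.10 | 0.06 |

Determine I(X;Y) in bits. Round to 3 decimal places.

0.017 bits

Marginals: p(X) = (0.7900, 0.2100), p(Y) = (0.1900, 0.6200, 0.1900).
I(X;Y) = H(X) + H(Y) − H(X,Y).
H(X) = 0.7415, H(Y) = 1.3380, H(X,Y) = 2.0622.
I(X;Y) = 0.7415 + 1.3380 − 2.0622 = 0.017 bits.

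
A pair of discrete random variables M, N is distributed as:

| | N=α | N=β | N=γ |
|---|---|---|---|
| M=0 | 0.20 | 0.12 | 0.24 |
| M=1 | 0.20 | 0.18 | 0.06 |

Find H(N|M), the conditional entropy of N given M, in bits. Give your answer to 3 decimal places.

Marginals: p(M) = (0.5600, 0.4400), p(N) = (0.4000, 0.3000, 0.3000).
H(N|M) = Σ p(M) · H(N|M=·).
  M=0: p=0.5600, H(N|M=0) = 1.5306
  M=1: p=0.4400, H(N|M=1) = 1.4365
Weighted sum = 1.489 bits.

1.489 bits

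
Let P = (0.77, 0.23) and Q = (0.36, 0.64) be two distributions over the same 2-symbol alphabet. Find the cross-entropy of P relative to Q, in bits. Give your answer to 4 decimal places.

H(P,Q) = −Σ p·log₂ q.
  −0.77·log₂(0.36) = 1.13493
  −0.23·log₂(0.64) = 0.14809
H(P,Q) = 1.2830 bits.

1.2830 bits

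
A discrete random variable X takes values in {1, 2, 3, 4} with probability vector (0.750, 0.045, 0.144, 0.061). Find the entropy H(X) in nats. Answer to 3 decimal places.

H(X) = −Σ p·ln p.
  −(0.750)·ln(0.750) = 0.2158
  −(0.045)·ln(0.045) = 0.1395
  −(0.144)·ln(0.144) = 0.2791
  −(0.061)·ln(0.061) = 0.1706
Sum: 0.2158 + 0.1395 + 0.2791 + 0.1706 = 0.805 nats.

0.805 nats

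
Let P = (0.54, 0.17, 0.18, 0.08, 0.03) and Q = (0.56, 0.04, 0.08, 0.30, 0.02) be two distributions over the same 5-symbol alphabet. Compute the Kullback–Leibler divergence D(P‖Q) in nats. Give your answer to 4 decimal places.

D(P‖Q) = Σ p·ln(p/q).
  0.54·ln(0.54/0.56) = -0.01964
  0.17·ln(0.17/0.04) = 0.24598
  0.18·ln(0.18/0.08) = 0.14597
  0.08·ln(0.08/0.30) = -0.10574
  0.03·ln(0.03/0.02) = 0.01216
D(P‖Q) = 0.2787 nats.

0.2787 nats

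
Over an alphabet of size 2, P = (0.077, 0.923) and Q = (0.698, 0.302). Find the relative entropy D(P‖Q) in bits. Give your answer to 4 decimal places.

D(P‖Q) = Σ p·log₂(p/q).
  0.077·log₂(0.077/0.698) = -0.24488
  0.923·log₂(0.923/0.302) = 1.48767
D(P‖Q) = 1.2428 bits.

1.2428 bits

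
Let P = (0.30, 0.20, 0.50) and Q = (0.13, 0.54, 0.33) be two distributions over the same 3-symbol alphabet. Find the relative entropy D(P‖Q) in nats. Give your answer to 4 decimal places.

D(P‖Q) = Σ p·ln(p/q).
  0.30·ln(0.30/0.13) = 0.25087
  0.20·ln(0.20/0.54) = -0.19865
  0.50·ln(0.50/0.33) = 0.20776
D(P‖Q) = 0.2600 nats.

0.2600 nats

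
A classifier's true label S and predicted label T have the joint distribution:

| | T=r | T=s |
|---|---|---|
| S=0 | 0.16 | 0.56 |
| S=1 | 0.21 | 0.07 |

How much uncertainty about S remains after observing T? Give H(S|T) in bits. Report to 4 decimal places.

0.6822 bits

Marginals: p(S) = (0.7200, 0.2800), p(T) = (0.3700, 0.6300).
H(S|T) = Σ p(T) · H(S|T=·).
  T=r: p=0.3700, H(S|T=r) = 0.9868
  T=s: p=0.6300, H(S|T=s) = 0.5033
Weighted sum = 0.6822 bits.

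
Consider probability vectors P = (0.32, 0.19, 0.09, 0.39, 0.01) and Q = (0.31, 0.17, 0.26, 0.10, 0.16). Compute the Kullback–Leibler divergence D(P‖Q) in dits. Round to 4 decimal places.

0.1906 dits

D(P‖Q) = Σ p·log₁₀(p/q).
  0.32·log₁₀(0.32/0.31) = 0.00441
  0.19·log₁₀(0.19/0.17) = 0.00918
  0.09·log₁₀(0.09/0.26) = -0.04147
  0.39·log₁₀(0.39/0.10) = 0.23052
  0.01·log₁₀(0.01/0.16) = -0.01204
D(P‖Q) = 0.1906 dits.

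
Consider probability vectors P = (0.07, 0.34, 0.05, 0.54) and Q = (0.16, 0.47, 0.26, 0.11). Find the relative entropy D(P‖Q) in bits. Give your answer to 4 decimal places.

0.8783 bits

D(P‖Q) = Σ p·log₂(p/q).
  0.07·log₂(0.07/0.16) = -0.08349
  0.34·log₂(0.34/0.47) = -0.15882
  0.05·log₂(0.05/0.26) = -0.11893
  0.54·log₂(0.54/0.11) = 1.23955
D(P‖Q) = 0.8783 bits.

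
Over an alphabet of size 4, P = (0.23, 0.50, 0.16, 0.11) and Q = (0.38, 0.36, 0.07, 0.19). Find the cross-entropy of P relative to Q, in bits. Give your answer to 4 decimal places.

H(P,Q) = −Σ p·log₂ q.
  −0.23·log₂(0.38) = 0.32106
  −0.50·log₂(0.36) = 0.73697
  −0.16·log₂(0.07) = 0.61384
  −0.11·log₂(0.19) = 0.26355
H(P,Q) = 1.9354 bits.

1.9354 bits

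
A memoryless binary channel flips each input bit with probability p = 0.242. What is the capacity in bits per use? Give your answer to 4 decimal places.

Binary symmetric channel: C = 1 − h₂(ε) where h₂ is the binary entropy function.
h₂(0.242) = −0.242·log₂0.242 − 0.758·log₂0.758 = 0.7984.
C = 1 − 0.7984 = 0.2016 bits per channel use.

0.2016 bits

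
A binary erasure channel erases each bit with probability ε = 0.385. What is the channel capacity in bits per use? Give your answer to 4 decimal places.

0.6150 bits

Binary erasure channel: capacity C = 1 − ε.
C = 1 − 0.385 = 0.6150 bits per channel use.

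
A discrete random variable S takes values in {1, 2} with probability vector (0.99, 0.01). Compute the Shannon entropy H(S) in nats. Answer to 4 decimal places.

H(S) = −Σ p·ln p.
  −(0.99)·ln(0.99) = 0.00995
  −(0.01)·ln(0.01) = 0.04605
Sum: 0.00995 + 0.04605 = 0.0560 nats.

0.0560 nats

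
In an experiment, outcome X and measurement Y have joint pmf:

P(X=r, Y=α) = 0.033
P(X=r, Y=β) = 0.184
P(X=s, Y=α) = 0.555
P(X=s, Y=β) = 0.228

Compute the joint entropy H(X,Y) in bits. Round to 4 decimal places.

H(X,Y) = −Σ p(x,y)·log₂ p(x,y) over all 4 cells.
  cell (r,α): −0.033·log₂0.033 = 0.16241
  cell (r,β): −0.184·log₂0.184 = 0.44937
  cell (s,α): −0.555·log₂0.555 = 0.47144
  cell (s,β): −0.228·log₂0.228 = 0.48630
Sum = 1.5695 bits.

1.5695 bits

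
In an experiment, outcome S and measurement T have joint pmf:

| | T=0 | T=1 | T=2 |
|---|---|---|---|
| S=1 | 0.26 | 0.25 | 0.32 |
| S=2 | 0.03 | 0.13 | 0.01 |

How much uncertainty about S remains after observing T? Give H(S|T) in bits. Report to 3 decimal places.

Marginals: p(S) = (0.8300, 0.1700), p(T) = (0.2900, 0.3800, 0.3300).
H(S|T) = Σ p(T) · H(S|T=·).
  T=0: p=0.2900, H(S|T=0) = 0.4798
  T=1: p=0.3800, H(S|T=1) = 0.9268
  T=2: p=0.3300, H(S|T=2) = 0.1959
Weighted sum = 0.556 bits.

0.556 bits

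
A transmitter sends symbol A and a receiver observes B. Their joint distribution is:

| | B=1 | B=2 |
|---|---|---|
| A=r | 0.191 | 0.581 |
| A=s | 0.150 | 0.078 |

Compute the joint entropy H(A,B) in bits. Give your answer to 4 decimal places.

H(A,B) = −Σ p(x,y)·log₂ p(x,y) over all 4 cells.
  cell (r,1): −0.191·log₂0.191 = 0.45618
  cell (r,2): −0.581·log₂0.581 = 0.45515
  cell (s,1): −0.150·log₂0.150 = 0.41054
  cell (s,2): −0.078·log₂0.078 = 0.28707
Sum = 1.6089 bits.

1.6089 bits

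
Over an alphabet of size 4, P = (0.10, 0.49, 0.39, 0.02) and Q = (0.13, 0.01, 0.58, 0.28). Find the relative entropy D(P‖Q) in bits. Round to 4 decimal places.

2.4139 bits

D(P‖Q) = Σ p·log₂(p/q).
  0.10·log₂(0.10/0.13) = -0.03785
  0.49·log₂(0.49/0.01) = 2.75121
  0.39·log₂(0.39/0.58) = -0.22331
  0.02·log₂(0.02/0.28) = -0.07615
D(P‖Q) = 2.4139 bits.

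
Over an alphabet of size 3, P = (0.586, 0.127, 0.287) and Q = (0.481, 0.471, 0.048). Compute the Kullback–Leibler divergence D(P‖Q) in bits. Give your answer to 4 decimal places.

0.6672 bits

D(P‖Q) = Σ p·log₂(p/q).
  0.586·log₂(0.586/0.481) = 0.16693
  0.127·log₂(0.127/0.471) = -0.24014
  0.287·log₂(0.287/0.048) = 0.74044
D(P‖Q) = 0.6672 bits.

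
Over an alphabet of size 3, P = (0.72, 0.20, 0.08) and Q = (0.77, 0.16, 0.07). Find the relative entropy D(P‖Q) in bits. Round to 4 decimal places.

0.0101 bits

D(P‖Q) = Σ p·log₂(p/q).
  0.72·log₂(0.72/0.77) = -0.06974
  0.20·log₂(0.20/0.16) = 0.06439
  0.08·log₂(0.08/0.07) = 0.01541
D(P‖Q) = 0.0101 bits.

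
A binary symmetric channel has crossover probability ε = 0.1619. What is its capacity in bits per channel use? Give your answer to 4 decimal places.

0.3612 bits

Binary symmetric channel: C = 1 − h₂(ε) where h₂ is the binary entropy function.
h₂(0.1619) = −0.1619·log₂0.1619 − 0.8381·log₂0.8381 = 0.6388.
C = 1 − 0.6388 = 0.3612 bits per channel use.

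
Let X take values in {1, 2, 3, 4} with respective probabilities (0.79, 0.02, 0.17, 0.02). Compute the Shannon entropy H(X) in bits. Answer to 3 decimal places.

H(X) = −Σ p·log₂ p.
  −(0.79)·log₂(0.79) = 0.2687
  −(0.02)·log₂(0.02) = 0.1129
  −(0.17)·log₂(0.17) = 0.4346
  −(0.02)·log₂(0.02) = 0.1129
Sum: 0.2687 + 0.1129 + 0.4346 + 0.1129 = 0.929 bits.

0.929 bits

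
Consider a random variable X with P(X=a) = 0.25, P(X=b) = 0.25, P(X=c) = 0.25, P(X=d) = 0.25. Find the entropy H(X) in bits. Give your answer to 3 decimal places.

2.000 bits

H(X) = −Σ p·log₂ p.
  −(0.25)·log₂(0.25) = 0.5000
  −(0.25)·log₂(0.25) = 0.5000
  −(0.25)·log₂(0.25) = 0.5000
  −(0.25)·log₂(0.25) = 0.5000
Sum: 0.5000 + 0.5000 + 0.5000 + 0.5000 = 2.000 bits.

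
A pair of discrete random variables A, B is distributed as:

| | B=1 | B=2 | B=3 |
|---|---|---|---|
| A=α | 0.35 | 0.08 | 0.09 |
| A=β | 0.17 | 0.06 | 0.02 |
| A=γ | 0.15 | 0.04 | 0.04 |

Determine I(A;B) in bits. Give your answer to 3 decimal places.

0.014 bits

Marginals: p(A) = (0.5200, 0.2500, 0.2300), p(B) = (0.6700, 0.1800, 0.1500).
I(A;B) = H(A) + H(B) − H(A,B).
H(A) = 1.4782, H(B) = 1.2430, H(A,B) = 2.7073.
I(A;B) = 1.4782 + 1.2430 − 2.7073 = 0.014 bits.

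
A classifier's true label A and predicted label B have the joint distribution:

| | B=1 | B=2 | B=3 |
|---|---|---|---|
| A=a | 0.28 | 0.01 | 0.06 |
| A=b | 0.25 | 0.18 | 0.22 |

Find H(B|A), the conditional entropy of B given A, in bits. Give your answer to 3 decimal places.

Marginals: p(A) = (0.3500, 0.6500), p(B) = (0.5300, 0.1900, 0.2800).
H(B|A) = Σ p(A) · H(B|A=·).
  A=a: p=0.3500, H(B|A=a) = 0.8403
  A=b: p=0.6500, H(B|A=b) = 1.5722
Weighted sum = 1.316 bits.

1.316 bits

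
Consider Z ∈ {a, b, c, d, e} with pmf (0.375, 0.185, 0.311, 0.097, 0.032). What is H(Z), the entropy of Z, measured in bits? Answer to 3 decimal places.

H(Z) = −Σ p·log₂ p.
  −(0.375)·log₂(0.375) = 0.5306
  −(0.185)·log₂(0.185) = 0.4504
  −(0.311)·log₂(0.311) = 0.5240
  −(0.097)·log₂(0.097) = 0.3265
  −(0.032)·log₂(0.032) = 0.1589
Sum: 0.5306 + 0.4504 + 0.5240 + 0.3265 + 0.1589 = 1.990 bits.

1.990 bits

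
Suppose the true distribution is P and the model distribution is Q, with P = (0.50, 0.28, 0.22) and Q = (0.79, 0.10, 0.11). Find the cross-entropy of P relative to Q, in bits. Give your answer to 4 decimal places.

1.8008 bits

H(P,Q) = −Σ p·log₂ q.
  −0.50·log₂(0.79) = 0.17004
  −0.28·log₂(0.10) = 0.93014
  −0.22·log₂(0.11) = 0.70057
H(P,Q) = 1.8008 bits.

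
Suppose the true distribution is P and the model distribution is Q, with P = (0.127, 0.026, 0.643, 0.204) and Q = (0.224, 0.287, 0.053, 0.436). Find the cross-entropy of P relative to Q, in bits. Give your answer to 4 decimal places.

H(P,Q) = −Σ p·log₂ q.
  −0.127·log₂(0.224) = 0.27412
  −0.026·log₂(0.287) = 0.04682
  −0.643·log₂(0.053) = 2.72495
  −0.204·log₂(0.436) = 0.24431
H(P,Q) = 3.2902 bits.

3.2902 bits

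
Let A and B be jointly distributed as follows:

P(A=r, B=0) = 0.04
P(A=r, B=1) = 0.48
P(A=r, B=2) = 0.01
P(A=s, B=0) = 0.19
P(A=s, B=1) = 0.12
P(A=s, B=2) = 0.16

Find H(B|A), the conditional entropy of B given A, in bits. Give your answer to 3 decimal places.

Chain rule: H(B|A) = H(A,B) − H(A).
Marginals: p(A) = (0.5300, 0.4700), p(B) = (0.2300, 0.6000, 0.1700).
H(A,B) = 2.0058 bits; H(A) = 0.9974 bits.
H(B|A) = 2.0058 − 0.9974 = 1.008 bits.

1.008 bits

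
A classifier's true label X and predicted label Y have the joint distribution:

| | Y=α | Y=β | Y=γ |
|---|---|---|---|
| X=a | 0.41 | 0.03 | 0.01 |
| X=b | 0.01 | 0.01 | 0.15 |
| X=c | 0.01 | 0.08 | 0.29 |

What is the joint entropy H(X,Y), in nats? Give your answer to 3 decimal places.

1.501 nats

H(X,Y) = −Σ p(x,y)·ln p(x,y) over all 9 cells.
  cell (a,α): −0.41·ln0.41 = 0.3656
  cell (a,β): −0.03·ln0.03 = 0.1052
  cell (a,γ): −0.01·ln0.01 = 0.0461
  cell (b,α): −0.01·ln0.01 = 0.0461
  cell (b,β): −0.01·ln0.01 = 0.0461
  cell (b,γ): −0.15·ln0.15 = 0.2846
  cell (c,α): −0.01·ln0.01 = 0.0461
  cell (c,β): −0.08·ln0.08 = 0.2021
  cell (c,γ): −0.29·ln0.29 = 0.3590
Sum = 1.501 nats.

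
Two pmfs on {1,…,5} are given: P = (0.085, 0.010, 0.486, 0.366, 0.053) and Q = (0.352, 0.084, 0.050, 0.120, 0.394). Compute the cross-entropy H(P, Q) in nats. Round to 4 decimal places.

2.3948 nats

H(P,Q) = −Σ p·ln q.
  −0.085·ln(0.352) = 0.08875
  −0.010·ln(0.084) = 0.02477
  −0.486·ln(0.050) = 1.45593
  −0.366·ln(0.120) = 0.77602
  −0.053·ln(0.394) = 0.04936
H(P,Q) = 2.3948 nats.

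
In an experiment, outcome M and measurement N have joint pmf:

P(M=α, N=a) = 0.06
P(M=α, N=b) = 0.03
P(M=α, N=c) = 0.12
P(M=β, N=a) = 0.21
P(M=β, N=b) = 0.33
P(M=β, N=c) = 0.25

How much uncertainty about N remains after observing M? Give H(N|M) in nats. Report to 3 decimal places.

Marginals: p(M) = (0.2100, 0.7900), p(N) = (0.2700, 0.3600, 0.3700).
H(N|M) = Σ p(M) · H(N|M=·).
  M=α: p=0.2100, H(N|M=α) = 0.9557
  M=β: p=0.7900, H(N|M=β) = 1.0809
Weighted sum = 1.055 nats.

1.055 nats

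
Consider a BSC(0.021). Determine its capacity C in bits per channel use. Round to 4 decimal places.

Binary symmetric channel: C = 1 − h₂(ε) where h₂ is the binary entropy function.
h₂(0.021) = −0.021·log₂0.021 − 0.979·log₂0.979 = 0.1470.
C = 1 − 0.1470 = 0.8530 bits per channel use.

0.8530 bits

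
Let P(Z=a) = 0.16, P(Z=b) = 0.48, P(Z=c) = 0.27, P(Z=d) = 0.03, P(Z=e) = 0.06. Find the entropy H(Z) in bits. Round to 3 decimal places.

H(Z) = −Σ p·log₂ p.
  −(0.16)·log₂(0.16) = 0.4230
  −(0.48)·log₂(0.48) = 0.5083
  −(0.27)·log₂(0.27) = 0.5100
  −(0.03)·log₂(0.03) = 0.1518
  −(0.06)·log₂(0.06) = 0.2435
Sum: 0.4230 + 0.5083 + 0.5100 + 0.1518 + 0.2435 = 1.837 bits.

1.837 bits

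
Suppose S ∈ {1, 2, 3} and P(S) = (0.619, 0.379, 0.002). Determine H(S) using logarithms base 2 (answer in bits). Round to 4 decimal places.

H(S) = −Σ p·log₂ p.
  −(0.619)·log₂(0.619) = 0.42834
  −(0.379)·log₂(0.379) = 0.53050
  −(0.002)·log₂(0.002) = 0.01793
Sum: 0.42834 + 0.53050 + 0.01793 = 0.9768 bits.

0.9768 bits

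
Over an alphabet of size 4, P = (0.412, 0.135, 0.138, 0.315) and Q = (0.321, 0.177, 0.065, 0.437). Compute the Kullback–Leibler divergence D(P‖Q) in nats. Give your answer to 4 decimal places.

0.0670 nats

D(P‖Q) = Σ p·ln(p/q).
  0.412·ln(0.412/0.321) = 0.10283
  0.135·ln(0.135/0.177) = -0.03657
  0.138·ln(0.138/0.065) = 0.10390
  0.315·ln(0.315/0.437) = -0.10312
D(P‖Q) = 0.0670 nats.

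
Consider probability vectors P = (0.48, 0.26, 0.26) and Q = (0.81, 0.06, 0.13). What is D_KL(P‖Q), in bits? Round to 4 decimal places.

0.4477 bits

D(P‖Q) = Σ p·log₂(p/q).
  0.48·log₂(0.48/0.81) = -0.36235
  0.26·log₂(0.26/0.06) = 0.55002
  0.26·log₂(0.26/0.13) = 0.26000
D(P‖Q) = 0.4477 bits.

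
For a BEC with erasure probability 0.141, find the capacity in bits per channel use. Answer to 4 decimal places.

0.8590 bits

Binary erasure channel: capacity C = 1 − ε.
C = 1 − 0.141 = 0.8590 bits per channel use.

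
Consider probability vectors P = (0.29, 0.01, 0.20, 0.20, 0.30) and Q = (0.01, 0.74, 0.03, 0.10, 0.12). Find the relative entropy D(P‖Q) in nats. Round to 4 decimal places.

D(P‖Q) = Σ p·ln(p/q).
  0.29·ln(0.29/0.01) = 0.97652
  0.01·ln(0.01/0.74) = -0.04304
  0.20·ln(0.20/0.03) = 0.37942
  0.20·ln(0.20/0.10) = 0.13863
  0.30·ln(0.30/0.12) = 0.27489
D(P‖Q) = 1.7264 nats.

1.7264 nats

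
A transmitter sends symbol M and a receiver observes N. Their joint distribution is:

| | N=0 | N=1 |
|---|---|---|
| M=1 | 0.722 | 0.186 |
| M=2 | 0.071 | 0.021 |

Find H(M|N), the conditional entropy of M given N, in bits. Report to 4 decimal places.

0.4429 bits

Chain rule: H(M|N) = H(M,N) − H(N).
Marginals: p(M) = (0.9080, 0.0920), p(N) = (0.7930, 0.2070).
H(M,N) = 1.1786 bits; H(N) = 0.7357 bits.
H(M|N) = 1.1786 − 0.7357 = 0.4429 bits.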